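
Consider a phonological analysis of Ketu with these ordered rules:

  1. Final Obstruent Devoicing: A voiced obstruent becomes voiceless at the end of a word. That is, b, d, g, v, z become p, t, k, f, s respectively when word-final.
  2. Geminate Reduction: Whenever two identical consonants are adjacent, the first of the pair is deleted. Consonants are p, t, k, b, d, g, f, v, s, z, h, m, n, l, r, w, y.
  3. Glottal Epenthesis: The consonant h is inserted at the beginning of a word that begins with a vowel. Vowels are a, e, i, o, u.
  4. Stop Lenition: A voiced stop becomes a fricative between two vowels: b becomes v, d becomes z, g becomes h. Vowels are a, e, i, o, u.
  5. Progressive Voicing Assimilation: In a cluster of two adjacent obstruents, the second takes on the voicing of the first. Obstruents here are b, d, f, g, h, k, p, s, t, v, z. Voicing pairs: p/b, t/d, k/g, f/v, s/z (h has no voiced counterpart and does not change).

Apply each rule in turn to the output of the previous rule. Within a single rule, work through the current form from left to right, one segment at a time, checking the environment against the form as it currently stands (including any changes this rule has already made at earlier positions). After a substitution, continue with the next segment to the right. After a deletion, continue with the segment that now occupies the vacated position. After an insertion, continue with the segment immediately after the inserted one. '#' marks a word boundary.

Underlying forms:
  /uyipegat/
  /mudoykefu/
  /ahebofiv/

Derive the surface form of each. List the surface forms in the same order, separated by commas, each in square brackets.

[huyipehat], [muzoykefu], [hahevofif]

/uyipegat/:
  1 Final Obstruent Devoicing: no change — [uyipegat]
  2 Geminate Reduction: no change — [uyipegat]
  3 Glottal Epenthesis: [uyipegat] → [huyipegat]
  4 Stop Lenition: [huyipegat] → [huyipehat]
  5 Progressive Voicing Assimilation: no change — [huyipehat]
/mudoykefu/:
  1 Final Obstruent Devoicing: no change — [mudoykefu]
  2 Geminate Reduction: no change — [mudoykefu]
  3 Glottal Epenthesis: no change — [mudoykefu]
  4 Stop Lenition: [mudoykefu] → [muzoykefu]
  5 Progressive Voicing Assimilation: no change — [muzoykefu]
/ahebofiv/:
  1 Final Obstruent Devoicing: [ahebofiv] → [ahebofif]
  2 Geminate Reduction: no change — [ahebofif]
  3 Glottal Epenthesis: [ahebofif] → [hahebofif]
  4 Stop Lenition: [hahebofif] → [hahevofif]
  5 Progressive Voicing Assimilation: no change — [hahevofif]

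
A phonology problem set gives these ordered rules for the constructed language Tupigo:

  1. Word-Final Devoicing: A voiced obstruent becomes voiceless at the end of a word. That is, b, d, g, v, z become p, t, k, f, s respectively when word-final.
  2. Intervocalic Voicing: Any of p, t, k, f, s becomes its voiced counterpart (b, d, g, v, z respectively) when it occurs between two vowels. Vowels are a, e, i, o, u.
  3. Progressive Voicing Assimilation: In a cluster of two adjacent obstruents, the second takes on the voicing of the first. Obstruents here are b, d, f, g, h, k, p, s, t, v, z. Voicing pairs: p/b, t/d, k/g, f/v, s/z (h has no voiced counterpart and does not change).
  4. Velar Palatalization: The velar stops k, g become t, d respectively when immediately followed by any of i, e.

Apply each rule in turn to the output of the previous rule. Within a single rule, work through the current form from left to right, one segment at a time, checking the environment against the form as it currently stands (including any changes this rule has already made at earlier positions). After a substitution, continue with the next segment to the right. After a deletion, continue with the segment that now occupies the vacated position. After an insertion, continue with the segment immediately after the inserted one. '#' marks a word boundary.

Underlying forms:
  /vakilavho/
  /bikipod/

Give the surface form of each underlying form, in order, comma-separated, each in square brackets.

/vakilavho/:
  1 Word-Final Devoicing: no change — [vakilavho]
  2 Intervocalic Voicing: [vakilavho] → [vagilavho]
  3 Progressive Voicing Assimilation: no change — [vagilavho]
  4 Velar Palatalization: [vagilavho] → [vadilavho]
/bikipod/:
  1 Word-Final Devoicing: [bikipod] → [bikipot]
  2 Intervocalic Voicing: [bikipot] → [bigibot]
  3 Progressive Voicing Assimilation: no change — [bigibot]
  4 Velar Palatalization: [bigibot] → [bidibot]

[vadilavho], [bidibot]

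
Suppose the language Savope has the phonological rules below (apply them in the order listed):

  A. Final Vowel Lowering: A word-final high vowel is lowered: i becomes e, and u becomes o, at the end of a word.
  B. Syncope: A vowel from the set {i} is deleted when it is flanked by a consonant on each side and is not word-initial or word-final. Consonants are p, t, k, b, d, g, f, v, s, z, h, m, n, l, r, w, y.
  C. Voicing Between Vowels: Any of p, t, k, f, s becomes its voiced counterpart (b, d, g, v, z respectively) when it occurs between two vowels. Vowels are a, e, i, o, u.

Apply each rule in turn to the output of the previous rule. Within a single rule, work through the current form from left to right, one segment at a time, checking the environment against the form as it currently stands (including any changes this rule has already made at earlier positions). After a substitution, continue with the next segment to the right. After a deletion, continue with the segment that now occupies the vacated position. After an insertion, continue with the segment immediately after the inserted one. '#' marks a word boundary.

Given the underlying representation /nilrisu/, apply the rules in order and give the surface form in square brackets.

[nlrso]

A Final Vowel Lowering: [nilrisu] → [nilriso]
B Syncope: [nilriso] → [nlrso]
C Voicing Between Vowels: no change — [nlrso]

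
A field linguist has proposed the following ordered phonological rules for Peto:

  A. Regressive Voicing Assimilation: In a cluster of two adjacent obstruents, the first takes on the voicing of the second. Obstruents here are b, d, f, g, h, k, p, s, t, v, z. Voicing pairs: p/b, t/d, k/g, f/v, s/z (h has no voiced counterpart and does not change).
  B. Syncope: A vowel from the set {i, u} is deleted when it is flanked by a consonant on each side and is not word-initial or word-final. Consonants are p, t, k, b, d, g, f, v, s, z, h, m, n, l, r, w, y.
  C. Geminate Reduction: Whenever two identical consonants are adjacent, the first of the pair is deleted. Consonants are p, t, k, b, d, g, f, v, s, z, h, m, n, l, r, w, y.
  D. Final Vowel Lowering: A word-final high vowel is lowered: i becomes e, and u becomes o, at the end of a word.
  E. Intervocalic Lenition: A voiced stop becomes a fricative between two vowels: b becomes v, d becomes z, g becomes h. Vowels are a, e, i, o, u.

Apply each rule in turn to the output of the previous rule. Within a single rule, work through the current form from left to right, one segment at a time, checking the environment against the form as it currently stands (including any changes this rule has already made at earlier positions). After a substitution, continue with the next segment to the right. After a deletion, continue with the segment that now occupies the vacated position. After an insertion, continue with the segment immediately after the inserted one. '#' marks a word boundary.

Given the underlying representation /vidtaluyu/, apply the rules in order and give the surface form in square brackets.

[vtalyo]

A Regressive Voicing Assimilation: [vidtaluyu] → [vittaluyu]
B Syncope: [vittaluyu] → [vttalyu]
C Geminate Reduction: [vttalyu] → [vtalyu]
D Final Vowel Lowering: [vtalyu] → [vtalyo]
E Intervocalic Lenition: no change — [vtalyo]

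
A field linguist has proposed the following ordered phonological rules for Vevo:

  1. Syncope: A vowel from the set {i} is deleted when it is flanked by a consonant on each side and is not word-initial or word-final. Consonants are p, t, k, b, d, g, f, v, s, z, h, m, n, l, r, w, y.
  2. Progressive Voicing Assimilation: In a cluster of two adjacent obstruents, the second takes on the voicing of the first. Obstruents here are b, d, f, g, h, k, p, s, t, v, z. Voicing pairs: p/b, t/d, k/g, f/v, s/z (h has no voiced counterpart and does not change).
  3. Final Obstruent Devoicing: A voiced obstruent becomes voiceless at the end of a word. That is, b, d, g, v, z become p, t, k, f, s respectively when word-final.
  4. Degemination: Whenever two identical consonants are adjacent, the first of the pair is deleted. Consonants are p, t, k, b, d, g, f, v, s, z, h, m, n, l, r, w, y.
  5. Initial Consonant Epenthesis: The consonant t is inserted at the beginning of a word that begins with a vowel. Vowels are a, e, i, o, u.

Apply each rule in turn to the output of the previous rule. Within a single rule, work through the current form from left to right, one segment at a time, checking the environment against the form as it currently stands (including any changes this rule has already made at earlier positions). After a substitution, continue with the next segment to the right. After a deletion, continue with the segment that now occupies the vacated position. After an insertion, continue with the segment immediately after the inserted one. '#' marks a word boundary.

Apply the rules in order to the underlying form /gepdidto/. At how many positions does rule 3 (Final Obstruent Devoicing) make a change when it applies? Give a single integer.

1 Syncope: [gepdidto] → [gepddto]
2 Progressive Voicing Assimilation: [gepddto] → [gepttto]
3 Final Obstruent Devoicing: no change — [gepttto]
4 Degemination: [gepttto] → [gepto]
5 Initial Consonant Epenthesis: no change — [gepto]
Rule 3 changed 0 position(s).

0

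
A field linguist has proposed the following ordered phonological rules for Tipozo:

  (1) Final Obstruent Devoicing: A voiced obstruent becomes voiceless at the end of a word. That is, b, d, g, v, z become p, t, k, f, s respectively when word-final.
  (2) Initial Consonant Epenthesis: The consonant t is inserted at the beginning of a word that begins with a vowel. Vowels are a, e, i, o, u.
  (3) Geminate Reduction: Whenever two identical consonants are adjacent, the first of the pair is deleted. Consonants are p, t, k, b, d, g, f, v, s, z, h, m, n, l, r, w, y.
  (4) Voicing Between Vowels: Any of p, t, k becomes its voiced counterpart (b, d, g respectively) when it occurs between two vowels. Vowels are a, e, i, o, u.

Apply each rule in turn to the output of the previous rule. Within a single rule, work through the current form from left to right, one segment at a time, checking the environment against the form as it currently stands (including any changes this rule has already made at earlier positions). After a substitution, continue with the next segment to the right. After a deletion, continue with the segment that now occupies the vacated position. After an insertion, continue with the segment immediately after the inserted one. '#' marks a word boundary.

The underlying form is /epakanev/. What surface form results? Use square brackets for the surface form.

(1) Final Obstruent Devoicing: [epakanev] → [epakanef]
(2) Initial Consonant Epenthesis: [epakanef] → [tepakanef]
(3) Geminate Reduction: no change — [tepakanef]
(4) Voicing Between Vowels: [tepakanef] → [tebaganef]

[tebaganef]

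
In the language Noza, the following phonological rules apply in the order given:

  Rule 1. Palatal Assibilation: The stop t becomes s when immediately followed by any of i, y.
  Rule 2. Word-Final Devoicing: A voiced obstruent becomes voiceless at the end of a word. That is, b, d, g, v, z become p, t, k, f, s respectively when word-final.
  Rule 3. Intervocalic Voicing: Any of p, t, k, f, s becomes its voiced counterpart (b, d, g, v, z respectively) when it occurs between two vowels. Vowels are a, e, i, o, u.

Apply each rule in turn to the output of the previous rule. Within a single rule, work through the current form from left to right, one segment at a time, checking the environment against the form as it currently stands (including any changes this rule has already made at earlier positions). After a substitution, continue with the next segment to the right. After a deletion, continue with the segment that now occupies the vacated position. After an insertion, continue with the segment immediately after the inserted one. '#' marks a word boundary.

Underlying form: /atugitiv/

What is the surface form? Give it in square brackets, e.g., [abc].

[adugizif]

Rule 1 Palatal Assibilation: [atugitiv] → [atugisiv]
Rule 2 Word-Final Devoicing: [atugisiv] → [atugisif]
Rule 3 Intervocalic Voicing: [atugisif] → [adugizif]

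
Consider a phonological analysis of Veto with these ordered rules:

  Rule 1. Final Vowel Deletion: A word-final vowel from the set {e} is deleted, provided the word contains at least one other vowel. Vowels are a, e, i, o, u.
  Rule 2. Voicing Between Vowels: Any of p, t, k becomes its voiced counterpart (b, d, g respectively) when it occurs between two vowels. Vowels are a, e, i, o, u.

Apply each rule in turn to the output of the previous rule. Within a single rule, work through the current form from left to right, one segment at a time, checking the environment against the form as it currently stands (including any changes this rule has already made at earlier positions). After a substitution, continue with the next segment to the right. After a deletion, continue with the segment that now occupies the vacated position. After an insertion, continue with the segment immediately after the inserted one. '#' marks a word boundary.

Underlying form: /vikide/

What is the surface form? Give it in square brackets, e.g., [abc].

Rule 1 Final Vowel Deletion: [vikide] → [vikid]
Rule 2 Voicing Between Vowels: [vikid] → [vigid]

[vigid]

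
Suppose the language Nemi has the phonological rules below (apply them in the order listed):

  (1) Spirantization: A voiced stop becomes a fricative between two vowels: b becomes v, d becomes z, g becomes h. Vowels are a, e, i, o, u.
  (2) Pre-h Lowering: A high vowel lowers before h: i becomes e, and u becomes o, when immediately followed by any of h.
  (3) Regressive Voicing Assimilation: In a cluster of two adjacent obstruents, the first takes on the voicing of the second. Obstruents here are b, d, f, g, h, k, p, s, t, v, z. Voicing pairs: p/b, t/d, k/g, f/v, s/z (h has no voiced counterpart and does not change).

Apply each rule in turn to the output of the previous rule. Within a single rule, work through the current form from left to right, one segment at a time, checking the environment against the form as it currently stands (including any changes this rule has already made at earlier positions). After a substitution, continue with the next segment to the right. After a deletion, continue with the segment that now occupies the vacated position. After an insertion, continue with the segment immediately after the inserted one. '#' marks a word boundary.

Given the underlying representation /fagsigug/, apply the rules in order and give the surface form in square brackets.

[faksehug]

(1) Spirantization: [fagsigug] → [fagsihug]
(2) Pre-h Lowering: [fagsihug] → [fagsehug]
(3) Regressive Voicing Assimilation: [fagsehug] → [faksehug]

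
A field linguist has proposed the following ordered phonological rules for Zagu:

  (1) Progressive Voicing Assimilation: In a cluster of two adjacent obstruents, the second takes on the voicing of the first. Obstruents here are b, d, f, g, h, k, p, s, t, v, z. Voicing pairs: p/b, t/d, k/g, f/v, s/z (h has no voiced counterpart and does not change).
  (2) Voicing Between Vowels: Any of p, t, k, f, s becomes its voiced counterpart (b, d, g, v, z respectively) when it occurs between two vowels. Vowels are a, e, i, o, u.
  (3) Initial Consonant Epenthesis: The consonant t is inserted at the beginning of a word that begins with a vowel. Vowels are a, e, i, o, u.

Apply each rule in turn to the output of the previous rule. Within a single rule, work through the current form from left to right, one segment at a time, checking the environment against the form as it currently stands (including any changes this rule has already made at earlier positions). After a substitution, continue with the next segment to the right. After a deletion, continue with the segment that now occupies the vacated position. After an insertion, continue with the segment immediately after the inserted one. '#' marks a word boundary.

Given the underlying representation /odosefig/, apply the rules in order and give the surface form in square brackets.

(1) Progressive Voicing Assimilation: no change — [odosefig]
(2) Voicing Between Vowels: [odosefig] → [odozevig]
(3) Initial Consonant Epenthesis: [odozevig] → [todozevig]

[todozevig]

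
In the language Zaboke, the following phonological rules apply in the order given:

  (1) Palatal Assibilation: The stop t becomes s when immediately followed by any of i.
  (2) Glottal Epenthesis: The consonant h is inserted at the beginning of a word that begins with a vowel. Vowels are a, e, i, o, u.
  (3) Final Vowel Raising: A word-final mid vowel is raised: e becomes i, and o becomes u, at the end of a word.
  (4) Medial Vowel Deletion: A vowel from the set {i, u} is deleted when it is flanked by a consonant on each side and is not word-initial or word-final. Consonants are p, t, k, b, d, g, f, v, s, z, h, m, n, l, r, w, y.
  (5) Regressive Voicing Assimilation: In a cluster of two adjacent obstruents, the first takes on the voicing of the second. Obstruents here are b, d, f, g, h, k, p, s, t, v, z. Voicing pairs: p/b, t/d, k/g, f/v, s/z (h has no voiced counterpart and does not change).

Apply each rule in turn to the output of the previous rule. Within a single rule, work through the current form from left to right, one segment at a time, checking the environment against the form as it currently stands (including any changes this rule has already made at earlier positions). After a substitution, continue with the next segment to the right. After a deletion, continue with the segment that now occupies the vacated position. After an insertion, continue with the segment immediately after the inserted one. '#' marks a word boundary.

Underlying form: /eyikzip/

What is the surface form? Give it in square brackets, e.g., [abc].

(1) Palatal Assibilation: no change — [eyikzip]
(2) Glottal Epenthesis: [eyikzip] → [heyikzip]
(3) Final Vowel Raising: no change — [heyikzip]
(4) Medial Vowel Deletion: [heyikzip] → [heykzp]
(5) Regressive Voicing Assimilation: [heykzp] → [heygsp]

[heygsp]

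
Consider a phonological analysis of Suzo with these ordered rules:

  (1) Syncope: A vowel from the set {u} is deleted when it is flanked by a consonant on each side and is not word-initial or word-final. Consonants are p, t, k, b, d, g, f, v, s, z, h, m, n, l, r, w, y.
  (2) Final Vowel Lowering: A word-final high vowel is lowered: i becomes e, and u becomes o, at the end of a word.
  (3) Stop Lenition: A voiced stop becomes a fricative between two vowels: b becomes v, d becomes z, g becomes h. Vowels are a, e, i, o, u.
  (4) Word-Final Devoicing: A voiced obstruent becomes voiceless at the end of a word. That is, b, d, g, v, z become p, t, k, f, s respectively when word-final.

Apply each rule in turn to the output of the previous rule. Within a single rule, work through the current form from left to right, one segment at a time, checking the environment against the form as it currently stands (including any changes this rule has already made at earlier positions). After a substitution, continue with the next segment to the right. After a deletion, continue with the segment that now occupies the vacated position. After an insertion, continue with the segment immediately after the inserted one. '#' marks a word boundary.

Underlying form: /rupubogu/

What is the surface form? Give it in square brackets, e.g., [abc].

(1) Syncope: [rupubogu] → [rpbogu]
(2) Final Vowel Lowering: [rpbogu] → [rpbogo]
(3) Stop Lenition: [rpbogo] → [rpboho]
(4) Word-Final Devoicing: no change — [rpboho]

[rpboho]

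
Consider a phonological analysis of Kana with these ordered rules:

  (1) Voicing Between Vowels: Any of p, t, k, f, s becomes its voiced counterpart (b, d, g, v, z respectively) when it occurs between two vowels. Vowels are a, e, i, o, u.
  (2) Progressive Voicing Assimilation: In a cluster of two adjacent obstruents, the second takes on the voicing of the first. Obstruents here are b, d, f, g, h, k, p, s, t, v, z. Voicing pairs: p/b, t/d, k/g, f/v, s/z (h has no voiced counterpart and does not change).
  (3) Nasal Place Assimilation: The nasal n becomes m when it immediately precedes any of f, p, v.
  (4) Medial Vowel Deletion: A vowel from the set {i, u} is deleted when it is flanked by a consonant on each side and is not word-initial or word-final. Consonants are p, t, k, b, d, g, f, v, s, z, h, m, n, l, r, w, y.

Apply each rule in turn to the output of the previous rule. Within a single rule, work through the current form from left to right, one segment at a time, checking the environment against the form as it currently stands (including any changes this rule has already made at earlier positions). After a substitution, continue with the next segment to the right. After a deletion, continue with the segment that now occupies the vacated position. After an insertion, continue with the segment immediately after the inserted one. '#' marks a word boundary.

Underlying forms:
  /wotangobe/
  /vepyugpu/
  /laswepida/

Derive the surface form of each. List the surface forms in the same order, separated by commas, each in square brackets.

[wodangobe], [vepygbu], [laswebda]

/wotangobe/:
  (1) Voicing Between Vowels: [wotangobe] → [wodangobe]
  (2) Progressive Voicing Assimilation: no change — [wodangobe]
  (3) Nasal Place Assimilation: no change — [wodangobe]
  (4) Medial Vowel Deletion: no change — [wodangobe]
/vepyugpu/:
  (1) Voicing Between Vowels: no change — [vepyugpu]
  (2) Progressive Voicing Assimilation: [vepyugpu] → [vepyugbu]
  (3) Nasal Place Assimilation: no change — [vepyugbu]
  (4) Medial Vowel Deletion: [vepyugbu] → [vepygbu]
/laswepida/:
  (1) Voicing Between Vowels: [laswepida] → [laswebida]
  (2) Progressive Voicing Assimilation: no change — [laswebida]
  (3) Nasal Place Assimilation: no change — [laswebida]
  (4) Medial Vowel Deletion: [laswebida] → [laswebda]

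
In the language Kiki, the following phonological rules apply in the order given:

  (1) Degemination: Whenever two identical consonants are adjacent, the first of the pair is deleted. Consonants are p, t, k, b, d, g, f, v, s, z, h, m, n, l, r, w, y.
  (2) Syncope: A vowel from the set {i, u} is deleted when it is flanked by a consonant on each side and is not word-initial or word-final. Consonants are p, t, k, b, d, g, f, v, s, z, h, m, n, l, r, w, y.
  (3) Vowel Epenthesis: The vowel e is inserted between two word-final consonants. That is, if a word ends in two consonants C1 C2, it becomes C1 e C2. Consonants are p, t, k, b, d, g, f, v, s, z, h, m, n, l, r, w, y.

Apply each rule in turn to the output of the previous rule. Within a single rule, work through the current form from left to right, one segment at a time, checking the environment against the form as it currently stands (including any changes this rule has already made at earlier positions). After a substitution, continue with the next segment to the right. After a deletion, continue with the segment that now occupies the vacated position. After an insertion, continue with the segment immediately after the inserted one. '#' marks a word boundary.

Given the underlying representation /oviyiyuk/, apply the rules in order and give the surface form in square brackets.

[ovyyek]

(1) Degemination: no change — [oviyiyuk]
(2) Syncope: [oviyiyuk] → [ovyyk]
(3) Vowel Epenthesis: [ovyyk] → [ovyyek]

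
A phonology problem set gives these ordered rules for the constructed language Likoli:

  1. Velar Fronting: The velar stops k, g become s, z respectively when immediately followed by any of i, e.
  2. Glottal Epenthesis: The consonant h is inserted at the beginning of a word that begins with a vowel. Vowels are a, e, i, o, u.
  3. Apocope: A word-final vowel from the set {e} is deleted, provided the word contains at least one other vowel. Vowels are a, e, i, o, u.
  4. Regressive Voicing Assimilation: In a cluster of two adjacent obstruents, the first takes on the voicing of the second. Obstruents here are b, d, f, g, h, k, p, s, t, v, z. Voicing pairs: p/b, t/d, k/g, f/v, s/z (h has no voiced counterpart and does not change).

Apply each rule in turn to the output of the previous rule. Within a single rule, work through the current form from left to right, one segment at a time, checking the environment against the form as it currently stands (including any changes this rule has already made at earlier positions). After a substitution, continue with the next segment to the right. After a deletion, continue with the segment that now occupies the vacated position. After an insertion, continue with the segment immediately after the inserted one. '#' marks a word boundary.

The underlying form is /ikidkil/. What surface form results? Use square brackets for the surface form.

[hisitsil]

1 Velar Fronting: [ikidkil] → [isidsil]
2 Glottal Epenthesis: [isidsil] → [hisidsil]
3 Apocope: no change — [hisidsil]
4 Regressive Voicing Assimilation: [hisidsil] → [hisitsil]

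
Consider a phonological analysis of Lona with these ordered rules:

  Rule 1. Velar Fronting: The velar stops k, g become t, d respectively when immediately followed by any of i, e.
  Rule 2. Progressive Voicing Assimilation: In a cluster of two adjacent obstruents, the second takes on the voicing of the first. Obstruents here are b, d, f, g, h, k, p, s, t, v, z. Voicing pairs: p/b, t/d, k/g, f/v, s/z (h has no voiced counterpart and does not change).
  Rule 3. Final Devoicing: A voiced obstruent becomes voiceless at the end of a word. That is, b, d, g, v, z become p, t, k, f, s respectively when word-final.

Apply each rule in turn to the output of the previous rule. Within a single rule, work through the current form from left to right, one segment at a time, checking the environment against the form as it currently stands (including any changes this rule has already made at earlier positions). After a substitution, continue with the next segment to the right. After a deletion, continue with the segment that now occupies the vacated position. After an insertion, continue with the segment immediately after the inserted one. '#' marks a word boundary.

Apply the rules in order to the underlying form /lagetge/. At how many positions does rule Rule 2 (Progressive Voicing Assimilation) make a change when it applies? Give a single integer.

Rule 1 Velar Fronting: [lagetge] → [ladetde]
Rule 2 Progressive Voicing Assimilation: [ladetde] → [ladette]
Rule 3 Final Devoicing: no change — [ladette]
Rule Rule 2 changed 1 position(s).

1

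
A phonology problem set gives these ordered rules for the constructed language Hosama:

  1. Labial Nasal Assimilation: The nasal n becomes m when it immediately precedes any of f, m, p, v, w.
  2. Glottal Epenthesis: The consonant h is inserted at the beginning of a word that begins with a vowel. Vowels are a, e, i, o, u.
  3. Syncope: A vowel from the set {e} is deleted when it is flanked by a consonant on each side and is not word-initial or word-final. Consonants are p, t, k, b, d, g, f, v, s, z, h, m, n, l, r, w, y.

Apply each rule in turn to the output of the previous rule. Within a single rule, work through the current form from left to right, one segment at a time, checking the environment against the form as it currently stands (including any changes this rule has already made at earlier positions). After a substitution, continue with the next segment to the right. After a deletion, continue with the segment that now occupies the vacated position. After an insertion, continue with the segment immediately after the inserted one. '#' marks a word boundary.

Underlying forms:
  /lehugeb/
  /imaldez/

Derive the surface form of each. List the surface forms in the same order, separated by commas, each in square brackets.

[lhugb], [himaldz]

/lehugeb/:
  1 Labial Nasal Assimilation: no change — [lehugeb]
  2 Glottal Epenthesis: no change — [lehugeb]
  3 Syncope: [lehugeb] → [lhugb]
/imaldez/:
  1 Labial Nasal Assimilation: no change — [imaldez]
  2 Glottal Epenthesis: [imaldez] → [himaldez]
  3 Syncope: [himaldez] → [himaldz]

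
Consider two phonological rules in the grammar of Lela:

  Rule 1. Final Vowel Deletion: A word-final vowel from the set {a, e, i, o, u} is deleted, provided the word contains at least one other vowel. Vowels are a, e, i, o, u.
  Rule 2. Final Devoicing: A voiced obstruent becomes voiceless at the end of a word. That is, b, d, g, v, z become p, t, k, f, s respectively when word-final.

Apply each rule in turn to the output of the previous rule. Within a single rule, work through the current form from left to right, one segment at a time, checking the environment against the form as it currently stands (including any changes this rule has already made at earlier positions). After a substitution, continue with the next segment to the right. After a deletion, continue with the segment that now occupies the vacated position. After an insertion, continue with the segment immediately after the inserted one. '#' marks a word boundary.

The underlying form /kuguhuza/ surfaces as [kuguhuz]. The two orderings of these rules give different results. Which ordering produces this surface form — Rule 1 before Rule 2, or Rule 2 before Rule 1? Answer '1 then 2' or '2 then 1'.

2 then 1

Order 1 then 2:
  1 Final Vowel Deletion: [kuguhuza] → [kuguhuz]
  2 Final Devoicing: [kuguhuz] → [kuguhus]
  result: [kuguhus]
Order 2 then 1:
  2 Final Devoicing: no change — [kuguhuza]
  1 Final Vowel Deletion: [kuguhuza] → [kuguhuz]
  result: [kuguhuz]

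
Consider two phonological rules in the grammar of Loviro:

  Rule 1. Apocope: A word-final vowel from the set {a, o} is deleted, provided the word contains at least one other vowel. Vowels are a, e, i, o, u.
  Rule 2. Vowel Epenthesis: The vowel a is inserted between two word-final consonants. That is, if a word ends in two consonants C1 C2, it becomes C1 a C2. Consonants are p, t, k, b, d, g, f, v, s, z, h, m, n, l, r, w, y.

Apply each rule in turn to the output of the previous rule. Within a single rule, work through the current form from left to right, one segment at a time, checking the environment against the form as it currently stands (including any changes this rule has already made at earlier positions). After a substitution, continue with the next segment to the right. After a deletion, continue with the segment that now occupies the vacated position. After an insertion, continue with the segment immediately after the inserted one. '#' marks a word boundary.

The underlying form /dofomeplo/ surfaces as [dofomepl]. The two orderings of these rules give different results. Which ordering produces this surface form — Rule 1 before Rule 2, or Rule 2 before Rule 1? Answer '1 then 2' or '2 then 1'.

Order 1 then 2:
  1 Apocope: [dofomeplo] → [dofomepl]
  2 Vowel Epenthesis: [dofomepl] → [dofomepal]
  result: [dofomepal]
Order 2 then 1:
  2 Vowel Epenthesis: no change — [dofomeplo]
  1 Apocope: [dofomeplo] → [dofomepl]
  result: [dofomepl]

2 then 1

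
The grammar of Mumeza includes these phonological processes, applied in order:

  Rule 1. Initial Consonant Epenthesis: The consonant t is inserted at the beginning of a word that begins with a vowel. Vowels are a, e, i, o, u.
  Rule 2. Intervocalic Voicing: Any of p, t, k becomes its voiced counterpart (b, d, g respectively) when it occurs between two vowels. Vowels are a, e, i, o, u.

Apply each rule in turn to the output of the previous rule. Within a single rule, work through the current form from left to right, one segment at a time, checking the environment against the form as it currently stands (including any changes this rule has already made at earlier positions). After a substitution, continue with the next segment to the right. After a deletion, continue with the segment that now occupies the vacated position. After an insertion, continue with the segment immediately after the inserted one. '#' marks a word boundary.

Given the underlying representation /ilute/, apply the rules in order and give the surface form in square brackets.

[tilude]

Rule 1 Initial Consonant Epenthesis: [ilute] → [tilute]
Rule 2 Intervocalic Voicing: [tilute] → [tilude]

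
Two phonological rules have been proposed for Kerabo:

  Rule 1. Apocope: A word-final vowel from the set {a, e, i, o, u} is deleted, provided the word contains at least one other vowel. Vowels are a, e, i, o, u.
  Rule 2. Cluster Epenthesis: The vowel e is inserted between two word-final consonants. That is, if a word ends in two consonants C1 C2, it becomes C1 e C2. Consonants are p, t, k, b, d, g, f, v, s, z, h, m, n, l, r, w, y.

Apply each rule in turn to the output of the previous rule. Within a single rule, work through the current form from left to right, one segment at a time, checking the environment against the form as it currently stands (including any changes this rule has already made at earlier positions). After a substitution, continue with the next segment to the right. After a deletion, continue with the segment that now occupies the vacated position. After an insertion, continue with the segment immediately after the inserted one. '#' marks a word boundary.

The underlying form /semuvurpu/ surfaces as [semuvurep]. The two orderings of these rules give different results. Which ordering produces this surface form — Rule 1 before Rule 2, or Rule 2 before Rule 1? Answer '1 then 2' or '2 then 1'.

Order 1 then 2:
  1 Apocope: [semuvurpu] → [semuvurp]
  2 Cluster Epenthesis: [semuvurp] → [semuvurep]
  result: [semuvurep]
Order 2 then 1:
  2 Cluster Epenthesis: no change — [semuvurpu]
  1 Apocope: [semuvurpu] → [semuvurp]
  result: [semuvurp]

1 then 2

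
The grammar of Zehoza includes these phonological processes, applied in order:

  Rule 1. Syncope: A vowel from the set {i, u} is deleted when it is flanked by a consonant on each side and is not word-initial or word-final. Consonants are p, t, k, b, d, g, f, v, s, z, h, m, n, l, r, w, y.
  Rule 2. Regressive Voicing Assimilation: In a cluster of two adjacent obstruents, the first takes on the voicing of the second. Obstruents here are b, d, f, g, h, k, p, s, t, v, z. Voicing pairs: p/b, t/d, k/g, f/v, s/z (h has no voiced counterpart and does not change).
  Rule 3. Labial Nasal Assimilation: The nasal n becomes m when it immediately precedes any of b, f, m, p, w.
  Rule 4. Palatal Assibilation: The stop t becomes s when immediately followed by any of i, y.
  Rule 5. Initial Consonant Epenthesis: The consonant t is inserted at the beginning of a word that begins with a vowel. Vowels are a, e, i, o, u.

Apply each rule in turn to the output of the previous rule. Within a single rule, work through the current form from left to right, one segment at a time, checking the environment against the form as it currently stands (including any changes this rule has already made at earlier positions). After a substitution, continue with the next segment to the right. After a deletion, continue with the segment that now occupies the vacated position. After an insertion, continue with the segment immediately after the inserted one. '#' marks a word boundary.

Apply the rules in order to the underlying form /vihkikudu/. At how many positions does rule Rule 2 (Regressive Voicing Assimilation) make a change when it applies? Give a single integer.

2

Rule 1 Syncope: [vihkikudu] → [vhkkdu]
Rule 2 Regressive Voicing Assimilation: [vhkkdu] → [fhkgdu]
Rule 3 Labial Nasal Assimilation: no change — [fhkgdu]
Rule 4 Palatal Assibilation: no change — [fhkgdu]
Rule 5 Initial Consonant Epenthesis: no change — [fhkgdu]
Rule Rule 2 changed 2 position(s).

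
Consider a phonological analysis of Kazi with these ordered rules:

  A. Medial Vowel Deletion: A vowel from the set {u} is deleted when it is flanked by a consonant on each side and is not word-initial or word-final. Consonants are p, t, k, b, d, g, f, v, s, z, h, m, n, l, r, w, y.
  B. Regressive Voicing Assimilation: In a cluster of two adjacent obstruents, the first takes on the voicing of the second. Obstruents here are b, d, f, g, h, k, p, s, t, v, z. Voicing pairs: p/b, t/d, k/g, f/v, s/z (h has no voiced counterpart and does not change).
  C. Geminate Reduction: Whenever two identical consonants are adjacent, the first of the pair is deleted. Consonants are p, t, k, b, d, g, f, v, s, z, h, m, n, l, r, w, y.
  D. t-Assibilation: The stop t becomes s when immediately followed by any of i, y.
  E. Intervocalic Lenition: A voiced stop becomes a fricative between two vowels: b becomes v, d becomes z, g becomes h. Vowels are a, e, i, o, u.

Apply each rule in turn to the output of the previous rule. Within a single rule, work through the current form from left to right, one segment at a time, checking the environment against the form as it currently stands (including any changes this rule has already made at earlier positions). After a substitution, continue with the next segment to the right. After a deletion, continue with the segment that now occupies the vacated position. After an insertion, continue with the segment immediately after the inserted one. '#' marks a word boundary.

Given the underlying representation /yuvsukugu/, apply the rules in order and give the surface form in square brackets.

[yfsgu]

A Medial Vowel Deletion: [yuvsukugu] → [yvskgu]
B Regressive Voicing Assimilation: [yvskgu] → [yfsggu]
C Geminate Reduction: [yfsggu] → [yfsgu]
D t-Assibilation: no change — [yfsgu]
E Intervocalic Lenition: no change — [yfsgu]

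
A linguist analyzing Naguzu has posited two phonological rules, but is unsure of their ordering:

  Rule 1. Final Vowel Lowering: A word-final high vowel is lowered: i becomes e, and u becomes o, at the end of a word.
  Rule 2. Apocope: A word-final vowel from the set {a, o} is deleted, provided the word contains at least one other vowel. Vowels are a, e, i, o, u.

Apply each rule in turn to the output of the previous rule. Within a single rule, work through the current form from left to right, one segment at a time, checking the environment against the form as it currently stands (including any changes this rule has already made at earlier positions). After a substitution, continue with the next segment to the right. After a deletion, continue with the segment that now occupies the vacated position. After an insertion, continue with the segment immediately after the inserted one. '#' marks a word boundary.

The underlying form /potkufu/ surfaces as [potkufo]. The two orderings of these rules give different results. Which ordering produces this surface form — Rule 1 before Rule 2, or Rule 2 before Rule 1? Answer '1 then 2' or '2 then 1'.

2 then 1

Order 1 then 2:
  1 Final Vowel Lowering: [potkufu] → [potkufo]
  2 Apocope: [potkufo] → [potkuf]
  result: [potkuf]
Order 2 then 1:
  2 Apocope: no change — [potkufu]
  1 Final Vowel Lowering: [potkufu] → [potkufo]
  result: [potkufo]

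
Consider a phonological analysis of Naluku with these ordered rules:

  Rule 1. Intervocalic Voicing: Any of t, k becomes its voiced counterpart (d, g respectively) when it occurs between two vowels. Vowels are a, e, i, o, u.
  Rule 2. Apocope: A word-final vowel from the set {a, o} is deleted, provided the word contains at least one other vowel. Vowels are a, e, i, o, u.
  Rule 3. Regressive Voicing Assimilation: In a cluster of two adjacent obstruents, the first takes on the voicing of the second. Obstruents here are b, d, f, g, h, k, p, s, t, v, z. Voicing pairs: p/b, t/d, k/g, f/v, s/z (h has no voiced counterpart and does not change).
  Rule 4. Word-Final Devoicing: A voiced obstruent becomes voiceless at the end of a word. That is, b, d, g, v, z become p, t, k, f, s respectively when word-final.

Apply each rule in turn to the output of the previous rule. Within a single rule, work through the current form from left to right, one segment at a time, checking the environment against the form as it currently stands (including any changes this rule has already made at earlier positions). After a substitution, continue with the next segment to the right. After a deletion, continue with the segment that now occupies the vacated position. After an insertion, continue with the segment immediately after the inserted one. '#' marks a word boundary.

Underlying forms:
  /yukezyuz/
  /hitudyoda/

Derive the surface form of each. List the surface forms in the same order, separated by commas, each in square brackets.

[yugezyus], [hidudyot]

/yukezyuz/:
  Rule 1 Intervocalic Voicing: [yukezyuz] → [yugezyuz]
  Rule 2 Apocope: no change — [yugezyuz]
  Rule 3 Regressive Voicing Assimilation: no change — [yugezyuz]
  Rule 4 Word-Final Devoicing: [yugezyuz] → [yugezyus]
/hitudyoda/:
  Rule 1 Intervocalic Voicing: [hitudyoda] → [hidudyoda]
  Rule 2 Apocope: [hidudyoda] → [hidudyod]
  Rule 3 Regressive Voicing Assimilation: no change — [hidudyod]
  Rule 4 Word-Final Devoicing: [hidudyod] → [hidudyot]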